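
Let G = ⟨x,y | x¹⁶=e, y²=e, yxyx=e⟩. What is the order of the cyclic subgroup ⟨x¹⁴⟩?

|⟨x¹⁴⟩| equals the order of x¹⁴. Compute successive powers until reaching e:
  (x¹⁴)¹ = x¹⁴, (x¹⁴)² = x¹², (x¹⁴)³ = x¹⁰, (x¹⁴)⁴ = x⁸, (x¹⁴)⁵ = x⁶, (x¹⁴)⁶ = x⁴, (x¹⁴)⁷ = x², (x¹⁴)⁸ = e.
The smallest positive k with (x¹⁴)ᵏ = e is 8, so |⟨x¹⁴⟩| = 8.

Answer: 8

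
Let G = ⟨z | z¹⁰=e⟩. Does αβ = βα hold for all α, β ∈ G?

G has a single generator, so G is cyclic and hence abelian.

Answer: Yes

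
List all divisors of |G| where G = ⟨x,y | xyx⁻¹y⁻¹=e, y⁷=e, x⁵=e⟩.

|G| = 35 = 5 · 7. By Lagrange's theorem the order of any subgroup divides 35; the divisors of 35 are 1, 5, 7, 35.

Answer: 1, 5, 7, 35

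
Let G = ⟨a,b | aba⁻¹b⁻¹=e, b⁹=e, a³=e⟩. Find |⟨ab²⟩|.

|⟨ab²⟩| equals the order of ab². Compute successive powers until reaching e:
  (ab²)¹ = ab², (ab²)² = a²b⁴, (ab²)³ = b⁶, (ab²)⁴ = ab⁸, (ab²)⁵ = a²b, (ab²)⁶ = b³, (ab²)⁷ = ab⁵, (ab²)⁸ = a²b⁷, (ab²)⁹ = e.
The smallest positive k with (ab²)ᵏ = e is 9, so |⟨ab²⟩| = 9.

Answer: 9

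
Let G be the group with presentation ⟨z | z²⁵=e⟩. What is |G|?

G is generated by a single element, so G is cyclic. The relator gives z²⁵ = e and no smaller power is forced to be e, so the 25 powers {e, z, z², z³, z⁴, z⁵, z⁶, z⁷, z⁸, z⁹, z²², z²³, z²¹, z²⁰, z²⁴, z¹², z¹³, z¹¹, z¹⁰, z¹⁴, z¹⁵, z¹⁶, z¹⁷, z¹⁸, z¹⁹} are distinct. Hence |G| = 25.

Answer: 25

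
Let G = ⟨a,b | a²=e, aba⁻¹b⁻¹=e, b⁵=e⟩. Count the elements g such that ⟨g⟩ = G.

G is cyclic of order 10. An element generates G iff its order is 10, and a cyclic group of order 10 has exactly φ(10) = 4 such elements.

Answer: 4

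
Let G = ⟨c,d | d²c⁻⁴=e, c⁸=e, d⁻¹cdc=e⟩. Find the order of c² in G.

Compute successive powers until reaching e:
  (c²)¹ = c², (c²)² = c⁴, (c²)³ = c⁶, (c²)⁴ = e.
The smallest positive k with (c²)ᵏ = e is 4.

Answer: 4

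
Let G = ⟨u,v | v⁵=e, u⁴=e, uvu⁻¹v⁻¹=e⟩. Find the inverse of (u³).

The order of (u³) is 4 (smallest k with (u³)ᵏ = e), so (u³)⁻¹ = (u³)³ = u.
Check: (u³) · u → (u³) · u = e, giving e as required.

Answer: u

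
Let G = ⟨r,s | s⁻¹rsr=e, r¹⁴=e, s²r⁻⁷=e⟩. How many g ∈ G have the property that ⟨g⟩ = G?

⟨g⟩ = G would require ord(g) = |G| = 28, but the maximum element order in G is 14 < 28. So G is not cyclic and no single element generates it: the count is 0.

Answer: 0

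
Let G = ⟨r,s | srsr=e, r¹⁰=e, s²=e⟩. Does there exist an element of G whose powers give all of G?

Every cyclic group is abelian. But r·s = rs while s·r = r⁹s, so r·s ≠ s·r and G is not abelian. Hence G is not cyclic.

Answer: No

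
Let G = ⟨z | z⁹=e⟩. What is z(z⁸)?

Compute z · (z⁸) by multiplying left to right and reducing via the relations at each step:
  z · z⁸ = e

Answer: e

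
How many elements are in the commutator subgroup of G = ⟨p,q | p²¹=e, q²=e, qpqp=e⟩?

G' = [G, G] is generated by all commutators. The generator-pair commutators are: [p, q] = p².
The subgroup they normally generate is {e, p, p², p³, p⁴, p⁵, p⁶, p⁷, p⁸, p⁹, p¹⁰, p¹¹, p¹², p¹³, p¹⁴, p¹⁵, p¹⁶, p¹⁷, p¹⁸, p¹⁹, p²⁰}, of order 21.
Check: |G/G'| = 42/21 = 2 is the order of the abelianisation.

Answer: 21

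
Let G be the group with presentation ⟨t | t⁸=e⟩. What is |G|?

G is generated by a single element, so G is cyclic. The relator gives t⁸ = e and no smaller power is forced to be e, so the 8 powers {e, t, t², t³, t⁴, t⁵, t⁶, t⁷} are distinct. Hence |G| = 8.

Answer: 8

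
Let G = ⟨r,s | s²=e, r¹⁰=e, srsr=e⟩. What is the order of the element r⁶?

Compute successive powers until reaching e:
  (r⁶)¹ = r⁶, (r⁶)² = r², (r⁶)³ = r⁸, (r⁶)⁴ = r⁴, (r⁶)⁵ = e.
The smallest positive k with (r⁶)ᵏ = e is 5.

Answer: 5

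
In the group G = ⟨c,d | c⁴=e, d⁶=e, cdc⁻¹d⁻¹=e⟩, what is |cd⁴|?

Compute successive powers until reaching e:
  (cd⁴)¹ = cd⁴, (cd⁴)² = c²d², (cd⁴)³ = c³, (cd⁴)⁴ = d⁴, (cd⁴)⁵ = cd², (cd⁴)⁶ = c², (cd⁴)⁷ = c³d⁴, (cd⁴)⁸ = d², (cd⁴)⁹ = c, (cd⁴)¹⁰ = c²d⁴, (cd⁴)¹¹ = c³d², (cd⁴)¹² = e.
The smallest positive k with (cd⁴)ᵏ = e is 12.

Answer: 12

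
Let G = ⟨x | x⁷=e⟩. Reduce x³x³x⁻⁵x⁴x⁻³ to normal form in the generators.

Multiply left to right, reducing at each step:
  (x³) · x³ = x⁶
  (x⁶) · x⁻⁵ = x
  x · x⁴ = x⁵
  (x⁵) · x⁻³ = x²

Answer: x²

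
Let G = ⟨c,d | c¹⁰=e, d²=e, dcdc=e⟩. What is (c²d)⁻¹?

The order of (c²d) is 2 (smallest k with (c²d)ᵏ = e), so (c²d)⁻¹ = (c²d)¹ = c²d.
Check: (c²d) · (c²d) → (c²d) · c² = d;   d · d = e, giving e as required.

Answer: c²d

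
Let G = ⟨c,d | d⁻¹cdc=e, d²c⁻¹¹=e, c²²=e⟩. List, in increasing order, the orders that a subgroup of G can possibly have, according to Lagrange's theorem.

|G| = 44 = 2² · 11. By Lagrange's theorem the order of any subgroup divides 44; the divisors of 44 are 1, 2, 4, 11, 22, 44.

Answer: 1, 2, 4, 11, 22, 44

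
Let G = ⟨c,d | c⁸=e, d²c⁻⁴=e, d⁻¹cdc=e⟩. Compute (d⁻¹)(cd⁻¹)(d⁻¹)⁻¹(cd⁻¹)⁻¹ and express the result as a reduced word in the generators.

[(d⁻¹), (cd⁻¹)] = (d⁻¹)·(cd⁻¹)·(d⁻¹)⁻¹·(cd⁻¹)⁻¹.
  (d⁻¹) · (cd⁻¹) = c³
  (c³) · d = c³d
  (c³d) · (cd) = c⁶

Answer: c⁶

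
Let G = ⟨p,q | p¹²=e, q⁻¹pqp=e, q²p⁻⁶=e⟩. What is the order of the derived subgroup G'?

G' = [G, G] is generated by all commutators. The generator-pair commutators are: [p, q] = p².
The subgroup they normally generate is {e, p², p⁴, p⁶, p⁸, p¹⁰}, of order 6.
Check: |G/G'| = 24/6 = 4 is the order of the abelianisation.

Answer: 6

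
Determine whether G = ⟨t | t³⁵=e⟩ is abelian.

G has a single generator, so G is cyclic and hence abelian.

Answer: Yes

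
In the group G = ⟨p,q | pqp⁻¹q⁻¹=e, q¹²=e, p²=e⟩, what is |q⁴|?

Compute successive powers until reaching e:
  (q⁴)¹ = q⁴, (q⁴)² = q⁸, (q⁴)³ = e.
The smallest positive k with (q⁴)ᵏ = e is 3.

Answer: 3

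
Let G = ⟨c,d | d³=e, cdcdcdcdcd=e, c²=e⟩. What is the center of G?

An element z ∈ Z(G) iff z commutes with every generator.
For example e is central: e·c = c = c·e; e·d = d = d·e.
Whereas c ∉ Z(G) since c·d = cd ≠ dc = d·c.
Checking each of the 60 elements this way gives Z(G) = {e}, of order 1.

Answer: {e}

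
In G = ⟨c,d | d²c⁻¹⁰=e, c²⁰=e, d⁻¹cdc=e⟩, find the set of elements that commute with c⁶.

⟨c⁶⟩ ⊆ C_G(c⁶) since powers of c⁶ commute with c⁶; so |C_G(c⁶)| ≥ |⟨c⁶⟩| = 10.
By orbit–stabilizer, |C_G(c⁶)| = |G| / |conj. class of c⁶| = 40 / 2 = 20.
The 20 elements commuting with c⁶ are {e, c, c², c³, c⁴, c⁵, c⁶, c⁷, c⁸, c⁹, c¹⁰, c¹¹, c¹², c¹³, c¹⁴, c¹⁵, c¹⁶, c¹⁷, c¹⁸, c¹⁹}.

Answer: {e, c, c², c³, c⁴, c⁵, c⁶, c⁷, c⁸, c⁹, c¹⁰, c¹¹, c¹², c¹³, c¹⁴, c¹⁵, c¹⁶, c¹⁷, c¹⁸, c¹⁹}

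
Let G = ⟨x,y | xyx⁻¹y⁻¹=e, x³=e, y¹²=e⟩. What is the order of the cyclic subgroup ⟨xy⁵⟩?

|⟨xy⁵⟩| equals the order of xy⁵. Compute successive powers until reaching e:
  (xy⁵)¹ = xy⁵, (xy⁵)² = x²y¹⁰, (xy⁵)³ = y³, (xy⁵)⁴ = xy⁸, (xy⁵)⁵ = x²y, (xy⁵)⁶ = y⁶, (xy⁵)⁷ = xy¹¹, (xy⁵)⁸ = x²y⁴, (xy⁵)⁹ = y⁹, (xy⁵)¹⁰ = xy², (xy⁵)¹¹ = x²y⁷, (xy⁵)¹² = e.
The smallest positive k with (xy⁵)ᵏ = e is 12, so |⟨xy⁵⟩| = 12.

Answer: 12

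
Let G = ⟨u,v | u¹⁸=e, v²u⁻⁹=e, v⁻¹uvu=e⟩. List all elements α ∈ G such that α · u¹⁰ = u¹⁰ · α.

⟨u¹⁰⟩ ⊆ C_G(u¹⁰) since powers of u¹⁰ commute with u¹⁰; so |C_G(u¹⁰)| ≥ |⟨u¹⁰⟩| = 9.
By orbit–stabilizer, |C_G(u¹⁰)| = |G| / |conj. class of u¹⁰| = 36 / 2 = 18.
The 18 elements commuting with u¹⁰ are {e, u, u², u³, u⁴, u⁵, u⁶, u⁷, u⁸, u⁹, u¹⁰, u¹¹, u¹², u¹³, u¹⁴, u¹⁵, u¹⁶, u¹⁷}.

Answer: {e, u, u², u³, u⁴, u⁵, u⁶, u⁷, u⁸, u⁹, u¹⁰, u¹¹, u¹², u¹³, u¹⁴, u¹⁵, u¹⁶, u¹⁷}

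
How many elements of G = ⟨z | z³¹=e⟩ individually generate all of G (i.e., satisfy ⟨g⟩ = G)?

G is cyclic of order 31. An element generates G iff its order is 31, and a cyclic group of order 31 has exactly φ(31) = 30 such elements.

Answer: 30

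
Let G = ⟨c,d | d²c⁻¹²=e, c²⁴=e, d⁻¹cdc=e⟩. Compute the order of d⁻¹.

Compute successive powers until reaching e:
  (d⁻¹)¹ = d⁻¹, (d⁻¹)² = c¹², (d⁻¹)³ = d, (d⁻¹)⁴ = e.
The smallest positive k with (d⁻¹)ᵏ = e is 4.

Answer: 4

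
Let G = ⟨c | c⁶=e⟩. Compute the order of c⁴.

Compute successive powers until reaching e:
  (c⁴)¹ = c⁴, (c⁴)² = c², (c⁴)³ = e.
The smallest positive k with (c⁴)ᵏ = e is 3.

Answer: 3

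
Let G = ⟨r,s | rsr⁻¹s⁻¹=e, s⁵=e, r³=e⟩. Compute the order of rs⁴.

Compute successive powers until reaching e:
  (rs⁴)¹ = rs⁴, (rs⁴)² = r²s³, (rs⁴)³ = s², (rs⁴)⁴ = rs, (rs⁴)⁵ = r², (rs⁴)⁶ = s⁴, (rs⁴)⁷ = rs³, (rs⁴)⁸ = r²s², (rs⁴)⁹ = s, (rs⁴)¹⁰ = r, (rs⁴)¹¹ = r²s⁴, (rs⁴)¹² = s³, (rs⁴)¹³ = rs², (rs⁴)¹⁴ = r²s, (rs⁴)¹⁵ = e.
The smallest positive k with (rs⁴)ᵏ = e is 15.

Answer: 15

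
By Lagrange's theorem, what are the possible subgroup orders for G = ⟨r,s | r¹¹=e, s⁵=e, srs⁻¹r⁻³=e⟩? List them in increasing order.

|G| = 55 = 5 · 11. By Lagrange's theorem the order of any subgroup divides 55; the divisors of 55 are 1, 5, 11, 55.

Answer: 1, 5, 11, 55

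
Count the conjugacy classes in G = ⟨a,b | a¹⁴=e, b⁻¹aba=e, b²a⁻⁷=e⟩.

The conjugacy classes (representative and size) are:
  [e] (size 1), [a¹³] (size 2), [a¹²] (size 2), [a¹¹] (size 2), [a⁴] (size 2), [a⁵] (size 2), [a⁸] (size 2), [a⁷] (size 1), [a⁵b⁻¹] (size 7), [a⁵b] (size 7).
Class equation: 1 + 2 + 2 + 2 + 2 + 2 + 2 + 1 + 7 + 7 = 28 = |G|. So G has 10 conjugacy classes.

Answer: 10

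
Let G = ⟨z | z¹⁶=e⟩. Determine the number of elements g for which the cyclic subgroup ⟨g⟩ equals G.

G is cyclic of order 16. An element generates G iff its order is 16, and a cyclic group of order 16 has exactly φ(16) = 8 such elements.

Answer: 8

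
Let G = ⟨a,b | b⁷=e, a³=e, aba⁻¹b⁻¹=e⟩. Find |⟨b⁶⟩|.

|⟨b⁶⟩| equals the order of b⁶. Compute successive powers until reaching e:
  (b⁶)¹ = b⁶, (b⁶)² = b⁵, (b⁶)³ = b⁴, (b⁶)⁴ = b³, (b⁶)⁵ = b², (b⁶)⁶ = b, (b⁶)⁷ = e.
The smallest positive k with (b⁶)ᵏ = e is 7, so |⟨b⁶⟩| = 7.

Answer: 7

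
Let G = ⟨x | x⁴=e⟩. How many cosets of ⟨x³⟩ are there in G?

First find ord(x³) by computing successive powers:
  (x³)¹ = x³, (x³)² = x², (x³)³ = x, (x³)⁴ = e.
So |⟨x³⟩| = ord(x³) = 4. With |G| = 4, by Lagrange [G : ⟨x³⟩] = 4/4 = 1.

Answer: 1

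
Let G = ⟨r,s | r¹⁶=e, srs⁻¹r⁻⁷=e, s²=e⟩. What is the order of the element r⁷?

Compute successive powers until reaching e:
  (r⁷)¹ = r⁷, (r⁷)² = r¹⁴, (r⁷)³ = r⁵, (r⁷)⁴ = r¹², (r⁷)⁵ = r³, (r⁷)⁶ = r¹⁰, (r⁷)⁷ = r, (r⁷)⁸ = r⁸, (r⁷)⁹ = r¹⁵, (r⁷)¹⁰ = r⁶, (r⁷)¹¹ = r¹³, (r⁷)¹² = r⁴, (r⁷)¹³ = r¹¹, (r⁷)¹⁴ = r², (r⁷)¹⁵ = r⁹, (r⁷)¹⁶ = e.
The smallest positive k with (r⁷)ᵏ = e is 16.

Answer: 16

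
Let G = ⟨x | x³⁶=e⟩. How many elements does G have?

G is generated by a single element, so G is cyclic. The relator gives x³⁶ = e and no smaller power is forced to be e, so the 36 powers {e, x, x², x³, x⁴, x⁵, x⁶, x⁷, x⁸, x⁹, x²², x²³, x²¹, x²⁰, x²⁴, x²⁵, x²⁶, x²⁷, x²⁸, x²⁹, x³², x³³, x³¹, x³⁰, x³⁴, x³⁵, x¹², x¹³, x¹¹, x¹⁰, x¹⁴, x¹⁵, x¹⁶, x¹⁷, x¹⁸, x¹⁹} are distinct. Hence |G| = 36.

Answer: 36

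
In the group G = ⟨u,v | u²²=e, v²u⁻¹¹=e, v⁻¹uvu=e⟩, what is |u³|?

Compute successive powers until reaching e:
  (u³)¹ = u³, (u³)² = u⁶, (u³)³ = u⁹, (u³)⁴ = u¹², (u³)⁵ = u¹⁵, (u³)⁶ = u¹⁸, (u³)⁷ = u²¹, (u³)⁸ = u², (u³)⁹ = u⁵, (u³)¹⁰ = u⁸, (u³)¹¹ = u¹¹, (u³)¹² = u¹⁴, (u³)¹³ = u¹⁷, (u³)¹⁴ = u²⁰, (u³)¹⁵ = u, (u³)¹⁶ = u⁴, (u³)¹⁷ = u⁷, (u³)¹⁸ = u¹⁰, (u³)¹⁹ = u¹³, (u³)²⁰ = u¹⁶, (u³)²¹ = u¹⁹, (u³)²² = e.
The smallest positive k with (u³)ᵏ = e is 22.

Answer: 22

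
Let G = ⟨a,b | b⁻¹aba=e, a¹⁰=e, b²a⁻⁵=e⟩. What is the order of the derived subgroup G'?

G' = [G, G] is generated by all commutators. The generator-pair commutators are: [a, b] = a².
The subgroup they normally generate is {e, a², a⁴, a⁶, a⁸}, of order 5.
Check: |G/G'| = 20/5 = 4 is the order of the abelianisation.

Answer: 5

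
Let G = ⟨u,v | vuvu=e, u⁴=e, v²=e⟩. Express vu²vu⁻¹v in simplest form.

Multiply left to right, reducing at each step:
  v · u² = u²v
  (u²v) · v = u²
  (u²) · u⁻¹ = u
  u · v = uv

Answer: uv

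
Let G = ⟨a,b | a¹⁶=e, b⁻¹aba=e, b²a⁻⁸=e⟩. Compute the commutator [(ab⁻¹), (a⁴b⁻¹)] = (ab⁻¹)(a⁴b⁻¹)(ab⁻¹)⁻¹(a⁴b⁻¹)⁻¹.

[(ab⁻¹), (a⁴b⁻¹)] = (ab⁻¹)·(a⁴b⁻¹)·(ab⁻¹)⁻¹·(a⁴b⁻¹)⁻¹.
  (ab⁻¹) · (a⁴b⁻¹) = a⁵
  (a⁵) · (ab) = a⁶b
  (a⁶b) · (a⁴b) = a¹⁰

Answer: a¹⁰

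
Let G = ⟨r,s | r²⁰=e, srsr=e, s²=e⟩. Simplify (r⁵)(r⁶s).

Compute (r⁵) · (r⁶s) by multiplying left to right and reducing via the relations at each step:
  (r⁵) · r⁶ = r¹¹
  (r¹¹) · s = r¹¹s

Answer: r¹¹s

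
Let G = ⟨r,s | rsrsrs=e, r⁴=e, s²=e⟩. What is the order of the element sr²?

Compute successive powers until reaching e:
  (sr²)¹ = sr², (sr²)² = r²sr²s, (sr²)³ = r²s, (sr²)⁴ = e.
The smallest positive k with (sr²)ᵏ = e is 4.

Answer: 4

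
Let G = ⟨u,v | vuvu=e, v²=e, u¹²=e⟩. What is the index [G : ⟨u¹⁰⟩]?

First find ord(u¹⁰) by computing successive powers:
  (u¹⁰)¹ = u¹⁰, (u¹⁰)² = u⁸, (u¹⁰)³ = u⁶, (u¹⁰)⁴ = u⁴, (u¹⁰)⁵ = u², (u¹⁰)⁶ = e.
So |⟨u¹⁰⟩| = ord(u¹⁰) = 6. With |G| = 24, by Lagrange [G : ⟨u¹⁰⟩] = 24/6 = 4.

Answer: 4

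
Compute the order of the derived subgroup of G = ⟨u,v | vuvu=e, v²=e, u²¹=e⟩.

G' = [G, G] is generated by all commutators. The generator-pair commutators are: [u, v] = u².
The subgroup they normally generate is {e, u, u², u³, u⁴, u⁵, u⁶, u⁷, u⁸, u⁹, u¹⁰, u¹¹, u¹², u¹³, u¹⁴, u¹⁵, u¹⁶, u¹⁷, u¹⁸, u¹⁹, u²⁰}, of order 21.
Check: |G/G'| = 42/21 = 2 is the order of the abelianisation.

Answer: 21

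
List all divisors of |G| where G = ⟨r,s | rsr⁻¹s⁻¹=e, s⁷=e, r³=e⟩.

|G| = 21 = 3 · 7. By Lagrange's theorem the order of any subgroup divides 21; the divisors of 21 are 1, 3, 7, 21.

Answer: 1, 3, 7, 21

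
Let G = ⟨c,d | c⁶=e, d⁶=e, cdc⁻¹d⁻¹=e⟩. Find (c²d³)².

Compute successive powers of (c²d³), reducing at each step:
  (c²d³)²: (c²d³) · c² = c⁴d³;   (c⁴d³) · d³ = c⁴

Answer: c⁴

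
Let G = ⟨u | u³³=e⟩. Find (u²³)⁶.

Compute successive powers of (u²³), reducing at each step:
  (u²³)²: (u²³) · u²³ = u¹³
  (u²³)³: (u¹³) · u²³ = u³
  (u²³)⁴: (u³) · u²³ = u²⁶
  (u²³)⁵: (u²⁶) · u²³ = u¹⁶
  (u²³)⁶: (u¹⁶) · u²³ = u⁶

Answer: u⁶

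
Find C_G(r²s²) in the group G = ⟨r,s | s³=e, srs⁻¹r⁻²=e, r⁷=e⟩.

⟨r²s²⟩ ⊆ C_G(r²s²) since powers of r²s² commute with r²s²; so |C_G(r²s²)| ≥ |⟨r²s²⟩| = 3.
By orbit–stabilizer, |C_G(r²s²)| = |G| / |conj. class of r²s²| = 21 / 7 = 3.
The 3 elements commuting with r²s² are {e, r³s, r²s²}.

Answer: {e, r³s, r²s²}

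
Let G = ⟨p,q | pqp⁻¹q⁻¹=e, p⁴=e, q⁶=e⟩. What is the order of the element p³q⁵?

Compute successive powers until reaching e:
  (p³q⁵)¹ = p³q⁵, (p³q⁵)² = p²q⁴, (p³q⁵)³ = pq³, (p³q⁵)⁴ = q², (p³q⁵)⁵ = p³q, (p³q⁵)⁶ = p², (p³q⁵)⁷ = pq⁵, (p³q⁵)⁸ = q⁴, (p³q⁵)⁹ = p³q³, (p³q⁵)¹⁰ = p²q², (p³q⁵)¹¹ = pq, (p³q⁵)¹² = e.
The smallest positive k with (p³q⁵)ᵏ = e is 12.

Answer: 12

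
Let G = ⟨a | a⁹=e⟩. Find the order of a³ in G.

Compute successive powers until reaching e:
  (a³)¹ = a³, (a³)² = a⁶, (a³)³ = e.
The smallest positive k with (a³)ᵏ = e is 3.

Answer: 3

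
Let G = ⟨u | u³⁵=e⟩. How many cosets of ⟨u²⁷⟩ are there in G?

First find ord(u²⁷) by computing successive powers:
  (u²⁷)¹ = u²⁷, (u²⁷)² = u¹⁹, (u²⁷)³ = u¹¹, (u²⁷)⁴ = u³, (u²⁷)⁵ = u³⁰, (u²⁷)⁶ = u²², (u²⁷)⁷ = u¹⁴, (u²⁷)⁸ = u⁶, (u²⁷)⁹ = u³³, (u²⁷)¹⁰ = u²⁵, (u²⁷)¹¹ = u¹⁷, (u²⁷)¹² = u⁹, (u²⁷)¹³ = u, (u²⁷)¹⁴ = u²⁸, (u²⁷)¹⁵ = u²⁰, (u²⁷)¹⁶ = u¹², (u²⁷)¹⁷ = u⁴, (u²⁷)¹⁸ = u³¹, (u²⁷)¹⁹ = u²³, (u²⁷)²⁰ = u¹⁵, (u²⁷)²¹ = u⁷, (u²⁷)²² = u³⁴, (u²⁷)²³ = u²⁶, (u²⁷)²⁴ = u¹⁸, (u²⁷)²⁵ = u¹⁰, (u²⁷)²⁶ = u², (u²⁷)²⁷ = u²⁹, (u²⁷)²⁸ = u²¹, (u²⁷)²⁹ = u¹³, (u²⁷)³⁰ = u⁵, (u²⁷)³¹ = u³², (u²⁷)³² = u²⁴, (u²⁷)³³ = u¹⁶, (u²⁷)³⁴ = u⁸, (u²⁷)³⁵ = e.
So |⟨u²⁷⟩| = ord(u²⁷) = 35. With |G| = 35, by Lagrange [G : ⟨u²⁷⟩] = 35/35 = 1.

Answer: 1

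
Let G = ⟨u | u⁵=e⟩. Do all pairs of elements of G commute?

G has a single generator, so G is cyclic and hence abelian.

Answer: Yes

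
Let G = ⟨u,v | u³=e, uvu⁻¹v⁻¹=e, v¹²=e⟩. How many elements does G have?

Enumerate words in the generators, reducing via the relations: the distinct elements are
  {e, u, v, uv, u², v², v³, v⁴, v⁵, v⁶, v⁷, v⁸, v⁹, uv², uv³, uv⁴, uv⁵, uv⁶, uv⁷, uv⁸, uv⁹, u²v, v¹¹, v¹⁰, uv¹¹, uv¹⁰, u²v², u²v³, u²v⁴, u²v⁵, u²v⁶, u²v⁷, u²v⁸, u²v⁹, u²v¹¹, u²v¹⁰}.
No further products give new elements, so |G| = 36.

Answer: 36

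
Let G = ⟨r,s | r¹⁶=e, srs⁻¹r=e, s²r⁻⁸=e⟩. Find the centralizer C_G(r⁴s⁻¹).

⟨r⁴s⁻¹⟩ ⊆ C_G(r⁴s⁻¹) since powers of r⁴s⁻¹ commute with r⁴s⁻¹; so |C_G(r⁴s⁻¹)| ≥ |⟨r⁴s⁻¹⟩| = 4.
By orbit–stabilizer, |C_G(r⁴s⁻¹)| = |G| / |conj. class of r⁴s⁻¹| = 32 / 8 = 4.
The 4 elements commuting with r⁴s⁻¹ are {e, r⁸, r⁴s, r⁴s⁻¹}.

Answer: {e, r⁸, r⁴s, r⁴s⁻¹}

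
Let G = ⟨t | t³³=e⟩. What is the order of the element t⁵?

Compute successive powers until reaching e:
  (t⁵)¹ = t⁵, (t⁵)² = t¹⁰, (t⁵)³ = t¹⁵, (t⁵)⁴ = t²⁰, (t⁵)⁵ = t²⁵, (t⁵)⁶ = t³⁰, (t⁵)⁷ = t², (t⁵)⁸ = t⁷, (t⁵)⁹ = t¹², (t⁵)¹⁰ = t¹⁷, (t⁵)¹¹ = t²², (t⁵)¹² = t²⁷, (t⁵)¹³ = t³², (t⁵)¹⁴ = t⁴, (t⁵)¹⁵ = t⁹, (t⁵)¹⁶ = t¹⁴, (t⁵)¹⁷ = t¹⁹, (t⁵)¹⁸ = t²⁴, (t⁵)¹⁹ = t²⁹, (t⁵)²⁰ = t, (t⁵)²¹ = t⁶, (t⁵)²² = t¹¹, (t⁵)²³ = t¹⁶, (t⁵)²⁴ = t²¹, (t⁵)²⁵ = t²⁶, (t⁵)²⁶ = t³¹, (t⁵)²⁷ = t³, (t⁵)²⁸ = t⁸, (t⁵)²⁹ = t¹³, (t⁵)³⁰ = t¹⁸, (t⁵)³¹ = t²³, (t⁵)³² = t²⁸, (t⁵)³³ = e.
The smallest positive k with (t⁵)ᵏ = e is 33.

Answer: 33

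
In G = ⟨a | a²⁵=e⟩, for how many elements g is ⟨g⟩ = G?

G is cyclic of order 25. An element generates G iff its order is 25, and a cyclic group of order 25 has exactly φ(25) = 20 such elements.

Answer: 20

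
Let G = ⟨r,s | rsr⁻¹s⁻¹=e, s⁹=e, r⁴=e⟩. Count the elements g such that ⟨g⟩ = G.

G is cyclic of order 36. An element generates G iff its order is 36, and a cyclic group of order 36 has exactly φ(36) = 12 such elements.

Answer: 12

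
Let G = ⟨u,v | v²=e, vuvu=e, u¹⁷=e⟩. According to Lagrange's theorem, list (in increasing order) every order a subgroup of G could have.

|G| = 34 = 2 · 17. By Lagrange's theorem the order of any subgroup divides 34; the divisors of 34 are 1, 2, 17, 34.

Answer: 1, 2, 17, 34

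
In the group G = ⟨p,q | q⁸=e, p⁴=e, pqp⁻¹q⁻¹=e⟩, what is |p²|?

Compute successive powers until reaching e:
  (p²)¹ = p², (p²)² = e.
The smallest positive k with (p²)ᵏ = e is 2.

Answer: 2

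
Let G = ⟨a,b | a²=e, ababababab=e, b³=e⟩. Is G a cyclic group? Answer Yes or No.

Every cyclic group is abelian. But a·b = ab while b·a = ba, so a·b ≠ b·a and G is not abelian. Hence G is not cyclic.

Answer: No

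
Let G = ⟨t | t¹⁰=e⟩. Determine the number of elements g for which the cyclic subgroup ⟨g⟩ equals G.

G is cyclic of order 10. An element generates G iff its order is 10, and a cyclic group of order 10 has exactly φ(10) = 4 such elements.

Answer: 4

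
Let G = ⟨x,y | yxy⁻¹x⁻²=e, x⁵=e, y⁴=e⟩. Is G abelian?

x·y = xy but y·x = x²y, so x·y ≠ y·x and G is not abelian.

Answer: No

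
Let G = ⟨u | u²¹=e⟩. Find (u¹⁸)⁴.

Compute successive powers of (u¹⁸), reducing at each step:
  (u¹⁸)²: (u¹⁸) · u¹⁸ = u¹⁵
  (u¹⁸)³: (u¹⁵) · u¹⁸ = u¹²
  (u¹⁸)⁴: (u¹²) · u¹⁸ = u⁹

Answer: u⁹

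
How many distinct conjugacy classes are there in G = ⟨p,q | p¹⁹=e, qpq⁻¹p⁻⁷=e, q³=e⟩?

The conjugacy classes (representative and size) are:
  [e] (size 1), [p¹¹] (size 3), [p¹⁴] (size 3), [p⁶] (size 3), [p¹⁷] (size 3), [p¹²] (size 3), [p¹⁰] (size 3), [p²q] (size 19), [p¹⁸q²] (size 19).
Class equation: 1 + 3 + 3 + 3 + 3 + 3 + 3 + 19 + 19 = 57 = |G|. So G has 9 conjugacy classes.

Answer: 9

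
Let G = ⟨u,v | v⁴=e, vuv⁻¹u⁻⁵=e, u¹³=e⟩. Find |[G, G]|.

G' = [G, G] is generated by all commutators. The generator-pair commutators are: [u, v] = u⁹.
The subgroup they normally generate is {e, u, u², u³, u⁴, u⁵, u⁶, u⁷, u⁸, u⁹, u¹⁰, u¹¹, u¹²}, of order 13.
Check: |G/G'| = 52/13 = 4 is the order of the abelianisation.

Answer: 13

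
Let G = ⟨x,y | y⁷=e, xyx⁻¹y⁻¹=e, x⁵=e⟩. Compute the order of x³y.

Compute successive powers until reaching e:
  (x³y)¹ = x³y, (x³y)² = xy², (x³y)³ = x⁴y³, (x³y)⁴ = x²y⁴, (x³y)⁵ = y⁵, (x³y)⁶ = x³y⁶, (x³y)⁷ = x, (x³y)⁸ = x⁴y, (x³y)⁹ = x²y², (x³y)¹⁰ = y³, (x³y)¹¹ = x³y⁴, (x³y)¹² = xy⁵, (x³y)¹³ = x⁴y⁶, (x³y)¹⁴ = x², (x³y)¹⁵ = y, (x³y)¹⁶ = x³y², (x³y)¹⁷ = xy³, (x³y)¹⁸ = x⁴y⁴, (x³y)¹⁹ = x²y⁵, (x³y)²⁰ = y⁶, (x³y)²¹ = x³, (x³y)²² = xy, (x³y)²³ = x⁴y², (x³y)²⁴ = x²y³, (x³y)²⁵ = y⁴, (x³y)²⁶ = x³y⁵, (x³y)²⁷ = xy⁶, (x³y)²⁸ = x⁴, (x³y)²⁹ = x²y, (x³y)³⁰ = y², (x³y)³¹ = x³y³, (x³y)³² = xy⁴, (x³y)³³ = x⁴y⁵, (x³y)³⁴ = x²y⁶, (x³y)³⁵ = e.
The smallest positive k with (x³y)ᵏ = e is 35.

Answer: 35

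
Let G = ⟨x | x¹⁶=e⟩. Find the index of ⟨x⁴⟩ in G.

First find ord(x⁴) by computing successive powers:
  (x⁴)¹ = x⁴, (x⁴)² = x⁸, (x⁴)³ = x¹², (x⁴)⁴ = e.
So |⟨x⁴⟩| = ord(x⁴) = 4. With |G| = 16, by Lagrange [G : ⟨x⁴⟩] = 16/4 = 4.

Answer: 4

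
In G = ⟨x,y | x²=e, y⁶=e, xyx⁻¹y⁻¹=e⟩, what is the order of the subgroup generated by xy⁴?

|⟨xy⁴⟩| equals the order of xy⁴. Compute successive powers until reaching e:
  (xy⁴)¹ = xy⁴, (xy⁴)² = y², (xy⁴)³ = x, (xy⁴)⁴ = y⁴, (xy⁴)⁵ = xy², (xy⁴)⁶ = e.
The smallest positive k with (xy⁴)ᵏ = e is 6, so |⟨xy⁴⟩| = 6.

Answer: 6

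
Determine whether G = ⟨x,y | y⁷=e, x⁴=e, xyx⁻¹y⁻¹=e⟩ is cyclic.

|G| = 28. The element xy has order 28 (its powers give 28 distinct elements), so ⟨xy⟩ = G and G is cyclic.

Answer: Yes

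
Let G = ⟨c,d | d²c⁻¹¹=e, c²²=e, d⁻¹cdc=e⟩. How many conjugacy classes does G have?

The conjugacy classes (representative and size) are:
  [e] (size 1), [c²¹] (size 2), [c²] (size 2), [c³] (size 2), [c¹⁸] (size 2), [c¹⁷] (size 2), [c⁶] (size 2), [c⁷] (size 2), [c⁸] (size 2), [c¹³] (size 2), [c¹²] (size 2), [c¹¹] (size 1), [c¹⁰d] (size 11), [c⁷d] (size 11).
Class equation: 1 + 2 + 2 + 2 + 2 + 2 + 2 + 2 + 2 + 2 + 2 + 1 + 11 + 11 = 44 = |G|. So G has 14 conjugacy classes.

Answer: 14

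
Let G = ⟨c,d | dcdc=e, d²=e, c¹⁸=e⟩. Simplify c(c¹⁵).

Compute c · (c¹⁵) by multiplying left to right and reducing via the relations at each step:
  c · c¹⁵ = c¹⁶

Answer: c¹⁶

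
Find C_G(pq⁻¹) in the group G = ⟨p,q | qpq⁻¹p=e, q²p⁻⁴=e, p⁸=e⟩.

⟨pq⁻¹⟩ ⊆ C_G(pq⁻¹) since powers of pq⁻¹ commute with pq⁻¹; so |C_G(pq⁻¹)| ≥ |⟨pq⁻¹⟩| = 4.
By orbit–stabilizer, |C_G(pq⁻¹)| = |G| / |conj. class of pq⁻¹| = 16 / 4 = 4.
The 4 elements commuting with pq⁻¹ are {e, p⁴, pq, pq⁻¹}.

Answer: {e, p⁴, pq, pq⁻¹}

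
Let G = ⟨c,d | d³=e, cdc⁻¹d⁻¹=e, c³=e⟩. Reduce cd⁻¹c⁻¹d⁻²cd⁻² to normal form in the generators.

Multiply left to right, reducing at each step:
  c · d⁻¹ = cd²
  (cd²) · c⁻¹ = d²
  (d²) · d⁻² = e
  e · c = c
  c · d⁻² = cd

Answer: cd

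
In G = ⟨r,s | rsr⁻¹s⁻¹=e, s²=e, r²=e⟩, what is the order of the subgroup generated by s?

|⟨s⟩| equals the order of s. Compute successive powers until reaching e:
  s¹ = s, s² = e.
The smallest positive k with sᵏ = e is 2, so |⟨s⟩| = 2.

Answer: 2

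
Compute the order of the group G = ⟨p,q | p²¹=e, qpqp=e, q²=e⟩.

Enumerate words in the generators, reducing via the relations: the distinct elements are
  {e, p, q, pq, p², p³, p⁴, p⁵, p⁶, p⁷, p⁸, p⁹, p²q, p²⁰, p³q, p¹², p¹³, p¹¹, p¹⁰, p¹⁴, p¹⁵, p¹⁶, p¹⁷, p¹⁸, p¹⁹, p⁴q, p⁵q, p⁶q, p⁷q, p⁸q, p⁹q, p²⁰q, p¹²q, p¹³q, p¹¹q, p¹⁰q, p¹⁴q, p¹⁵q, p¹⁶q, p¹⁷q, p¹⁸q, p¹⁹q}.
No further products give new elements, so |G| = 42.

Answer: 42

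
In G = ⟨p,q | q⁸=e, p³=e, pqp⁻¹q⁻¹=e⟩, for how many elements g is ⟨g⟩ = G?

G is cyclic of order 24. An element generates G iff its order is 24, and a cyclic group of order 24 has exactly φ(24) = 8 such elements.

Answer: 8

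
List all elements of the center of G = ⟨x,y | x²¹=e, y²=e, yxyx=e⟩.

An element z ∈ Z(G) iff z commutes with every generator.
For example e is central: e·x = x = x·e; e·y = y = y·e.
Whereas x ∉ Z(G) since x·y = xy ≠ x²⁰y = y·x.
Checking each of the 42 elements this way gives Z(G) = {e}, of order 1.

Answer: {e}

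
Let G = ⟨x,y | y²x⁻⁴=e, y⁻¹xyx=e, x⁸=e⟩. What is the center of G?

An element z ∈ Z(G) iff z commutes with every generator.
For example x⁴ is central: (x⁴)·x = x⁵ = x·(x⁴); (x⁴)·y = y⁻¹ = y·(x⁴).
Whereas x ∉ Z(G) since x·y = xy ≠ x³y⁻¹ = y·x.
Checking each of the 16 elements this way gives Z(G) = {e, x⁴}, of order 2.

Answer: {e, x⁴}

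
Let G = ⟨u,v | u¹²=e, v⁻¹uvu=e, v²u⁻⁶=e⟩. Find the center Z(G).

An element z ∈ Z(G) iff z commutes with every generator.
For example u⁶ is central: (u⁶)·u = u⁷ = u·(u⁶); (u⁶)·v = v⁻¹ = v·(u⁶).
Whereas u ∉ Z(G) since u·v = uv ≠ u⁵v⁻¹ = v·u.
Checking each of the 24 elements this way gives Z(G) = {e, u⁶}, of order 2.

Answer: {e, u⁶}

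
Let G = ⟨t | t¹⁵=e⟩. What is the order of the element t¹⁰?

Compute successive powers until reaching e:
  (t¹⁰)¹ = t¹⁰, (t¹⁰)² = t⁵, (t¹⁰)³ = e.
The smallest positive k with (t¹⁰)ᵏ = e is 3.

Answer: 3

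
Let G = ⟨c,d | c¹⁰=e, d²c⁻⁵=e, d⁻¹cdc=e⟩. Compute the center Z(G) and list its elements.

An element z ∈ Z(G) iff z commutes with every generator.
For example c⁵ is central: (c⁵)·c = c⁶ = c·(c⁵); (c⁵)·d = d⁻¹ = d·(c⁵).
Whereas c ∉ Z(G) since c·d = cd ≠ c⁴d⁻¹ = d·c.
Checking each of the 20 elements this way gives Z(G) = {e, c⁵}, of order 2.

Answer: {e, c⁵}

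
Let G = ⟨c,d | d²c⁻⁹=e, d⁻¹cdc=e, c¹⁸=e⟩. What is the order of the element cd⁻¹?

Compute successive powers until reaching e:
  (cd⁻¹)¹ = cd⁻¹, (cd⁻¹)² = c⁹, (cd⁻¹)³ = cd, (cd⁻¹)⁴ = e.
The smallest positive k with (cd⁻¹)ᵏ = e is 4.

Answer: 4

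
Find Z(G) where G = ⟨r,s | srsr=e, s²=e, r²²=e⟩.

An element z ∈ Z(G) iff z commutes with every generator.
For example r¹¹ is central: (r¹¹)·r = r¹² = r·(r¹¹); (r¹¹)·s = r¹¹s = s·(r¹¹).
Whereas r ∉ Z(G) since r·s = rs ≠ r²¹s = s·r.
Checking each of the 44 elements this way gives Z(G) = {e, r¹¹}, of order 2.

Answer: {e, r¹¹}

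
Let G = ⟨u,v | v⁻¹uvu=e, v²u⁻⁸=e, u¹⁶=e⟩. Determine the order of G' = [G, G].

G' = [G, G] is generated by all commutators. The generator-pair commutators are: [u, v] = u².
The subgroup they normally generate is {e, u², u⁴, u⁶, u⁸, u¹⁰, u¹², u¹⁴}, of order 8.
Check: |G/G'| = 32/8 = 4 is the order of the abelianisation.

Answer: 8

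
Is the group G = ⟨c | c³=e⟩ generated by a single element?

|G| = 3. The element c has order 3 (its powers give 3 distinct elements), so ⟨c⟩ = G and G is cyclic.

Answer: Yes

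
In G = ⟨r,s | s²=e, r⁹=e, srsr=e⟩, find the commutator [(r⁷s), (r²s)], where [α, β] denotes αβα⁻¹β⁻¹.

[(r⁷s), (r²s)] = (r⁷s)·(r²s)·(r⁷s)⁻¹·(r²s)⁻¹.
  (r⁷s) · (r²s) = r⁵
  (r⁵) · (r⁷s) = r³s
  (r³s) · (r²s) = r

Answer: r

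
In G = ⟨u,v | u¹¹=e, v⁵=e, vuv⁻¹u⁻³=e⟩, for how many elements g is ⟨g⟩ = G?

⟨g⟩ = G would require ord(g) = |G| = 55, but the maximum element order in G is 11 < 55. So G is not cyclic and no single element generates it: the count is 0.

Answer: 0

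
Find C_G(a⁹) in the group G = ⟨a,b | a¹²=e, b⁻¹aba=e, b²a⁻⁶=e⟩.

⟨a⁹⟩ ⊆ C_G(a⁹) since powers of a⁹ commute with a⁹; so |C_G(a⁹)| ≥ |⟨a⁹⟩| = 4.
By orbit–stabilizer, |C_G(a⁹)| = |G| / |conj. class of a⁹| = 24 / 2 = 12.
The 12 elements commuting with a⁹ are {e, a, a², a³, a⁴, a⁵, a⁶, a⁷, a⁸, a⁹, a¹⁰, a¹¹}.

Answer: {e, a, a², a³, a⁴, a⁵, a⁶, a⁷, a⁸, a⁹, a¹⁰, a¹¹}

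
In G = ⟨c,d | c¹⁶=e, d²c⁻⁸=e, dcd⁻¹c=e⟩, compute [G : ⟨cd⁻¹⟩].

First find ord(cd⁻¹) by computing successive powers:
  (cd⁻¹)¹ = cd⁻¹, (cd⁻¹)² = c⁸, (cd⁻¹)³ = cd, (cd⁻¹)⁴ = e.
So |⟨cd⁻¹⟩| = ord(cd⁻¹) = 4. With |G| = 32, by Lagrange [G : ⟨cd⁻¹⟩] = 32/4 = 8.

Answer: 8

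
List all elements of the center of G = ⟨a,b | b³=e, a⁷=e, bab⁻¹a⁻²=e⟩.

An element z ∈ Z(G) iff z commutes with every generator.
For example e is central: e·a = a = a·e; e·b = b = b·e.
Whereas a ∉ Z(G) since a·b = ab ≠ a²b = b·a.
Checking each of the 21 elements this way gives Z(G) = {e}, of order 1.

Answer: {e}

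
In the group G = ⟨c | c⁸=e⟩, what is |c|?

Compute successive powers until reaching e:
  c¹ = c, c² = c², c³ = c³, c⁴ = c⁴, c⁵ = c⁵, c⁶ = c⁶, c⁷ = c⁷, c⁸ = e.
The smallest positive k with cᵏ = e is 8.

Answer: 8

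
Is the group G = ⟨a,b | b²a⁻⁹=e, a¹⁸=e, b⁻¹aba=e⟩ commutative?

a·b = ab but b·a = a⁸b⁻¹, so a·b ≠ b·a and G is not abelian.

Answer: No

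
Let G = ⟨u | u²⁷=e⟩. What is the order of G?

G is generated by a single element, so G is cyclic. The relator gives u²⁷ = e and no smaller power is forced to be e, so the 27 powers {e, u, u², u³, u⁴, u⁵, u⁶, u⁷, u⁸, u⁹, u²², u²³, u²¹, u²⁰, u²⁴, u²⁵, u²⁶, u¹², u¹³, u¹¹, u¹⁰, u¹⁴, u¹⁵, u¹⁶, u¹⁷, u¹⁸, u¹⁹} are distinct. Hence |G| = 27.

Answer: 27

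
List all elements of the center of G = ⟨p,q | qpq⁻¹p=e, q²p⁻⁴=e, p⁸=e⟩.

An element z ∈ Z(G) iff z commutes with every generator.
For example p⁴ is central: (p⁴)·p = p⁵ = p·(p⁴); (p⁴)·q = q⁻¹ = q·(p⁴).
Whereas p ∉ Z(G) since p·q = pq ≠ p³q⁻¹ = q·p.
Checking each of the 16 elements this way gives Z(G) = {e, p⁴}, of order 2.

Answer: {e, p⁴}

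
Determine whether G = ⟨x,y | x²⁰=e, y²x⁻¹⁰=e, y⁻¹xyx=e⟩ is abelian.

x·y = xy but y·x = x⁹y⁻¹, so x·y ≠ y·x and G is not abelian.

Answer: No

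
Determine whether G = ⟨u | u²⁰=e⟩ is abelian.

G has a single generator, so G is cyclic and hence abelian.

Answer: Yes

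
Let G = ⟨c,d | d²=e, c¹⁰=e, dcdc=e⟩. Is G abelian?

c·d = cd but d·c = c⁹d, so c·d ≠ d·c and G is not abelian.

Answer: No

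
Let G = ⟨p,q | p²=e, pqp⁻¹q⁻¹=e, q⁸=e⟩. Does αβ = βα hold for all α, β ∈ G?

Each pair of generators commutes: p·q = pq = q·p. Since the generators pairwise commute, every element of G commutes with every other, so G is abelian.

Answer: Yes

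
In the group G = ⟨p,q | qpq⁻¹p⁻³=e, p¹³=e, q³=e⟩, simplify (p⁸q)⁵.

Compute successive powers of (p⁸q), reducing at each step:
  (p⁸q)²: (p⁸q) · p⁸ = p⁶q;   (p⁶q) · q = p⁶q²
  (p⁸q)³: (p⁶q²) · p⁸ = q²;   (q²) · q = e
  (p⁸q)⁴: e · p⁸ = p⁸;   (p⁸) · q = p⁸q
  (p⁸q)⁵: (p⁸q) · p⁸ = p⁶q;   (p⁶q) · q = p⁶q²

Answer: p⁶q²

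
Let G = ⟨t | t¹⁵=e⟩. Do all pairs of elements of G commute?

G has a single generator, so G is cyclic and hence abelian.

Answer: Yes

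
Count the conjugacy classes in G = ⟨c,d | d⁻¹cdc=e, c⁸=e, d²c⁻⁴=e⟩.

The conjugacy classes (representative and size) are:
  [e] (size 1), [c⁷] (size 2), [c⁶] (size 2), [c³] (size 2), [c⁴] (size 1), [c²d⁻¹] (size 4), [c³d⁻¹] (size 4).
Class equation: 1 + 2 + 2 + 2 + 1 + 4 + 4 = 16 = |G|. So G has 7 conjugacy classes.

Answer: 7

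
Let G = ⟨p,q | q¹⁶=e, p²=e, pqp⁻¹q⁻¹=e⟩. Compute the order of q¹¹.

Compute successive powers until reaching e:
  (q¹¹)¹ = q¹¹, (q¹¹)² = q⁶, (q¹¹)³ = q, (q¹¹)⁴ = q¹², (q¹¹)⁵ = q⁷, (q¹¹)⁶ = q², (q¹¹)⁷ = q¹³, (q¹¹)⁸ = q⁸, (q¹¹)⁹ = q³, (q¹¹)¹⁰ = q¹⁴, (q¹¹)¹¹ = q⁹, (q¹¹)¹² = q⁴, (q¹¹)¹³ = q¹⁵, (q¹¹)¹⁴ = q¹⁰, (q¹¹)¹⁵ = q⁵, (q¹¹)¹⁶ = e.
The smallest positive k with (q¹¹)ᵏ = e is 16.

Answer: 16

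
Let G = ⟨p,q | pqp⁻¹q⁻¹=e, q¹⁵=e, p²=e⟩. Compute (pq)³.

Compute successive powers of (pq), reducing at each step:
  (pq)²: (pq) · p = q;   q · q = q²
  (pq)³: (q²) · p = pq²;   (pq²) · q = pq³

Answer: pq³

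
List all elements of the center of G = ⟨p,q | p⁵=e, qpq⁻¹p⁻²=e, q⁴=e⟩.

An element z ∈ Z(G) iff z commutes with every generator.
For example e is central: e·p = p = p·e; e·q = q = q·e.
Whereas p ∉ Z(G) since p·q = pq ≠ p²q = q·p.
Checking each of the 20 elements this way gives Z(G) = {e}, of order 1.

Answer: {e}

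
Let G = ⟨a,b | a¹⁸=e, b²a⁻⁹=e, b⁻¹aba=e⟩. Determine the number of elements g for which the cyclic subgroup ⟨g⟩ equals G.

⟨g⟩ = G would require ord(g) = |G| = 36, but the maximum element order in G is 18 < 36. So G is not cyclic and no single element generates it: the count is 0.

Answer: 0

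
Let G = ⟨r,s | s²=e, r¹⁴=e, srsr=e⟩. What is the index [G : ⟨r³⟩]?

First find ord(r³) by computing successive powers:
  (r³)¹ = r³, (r³)² = r⁶, (r³)³ = r⁹, (r³)⁴ = r¹², (r³)⁵ = r, (r³)⁶ = r⁴, (r³)⁷ = r⁷, (r³)⁸ = r¹⁰, (r³)⁹ = r¹³, (r³)¹⁰ = r², (r³)¹¹ = r⁵, (r³)¹² = r⁸, (r³)¹³ = r¹¹, (r³)¹⁴ = e.
So |⟨r³⟩| = ord(r³) = 14. With |G| = 28, by Lagrange [G : ⟨r³⟩] = 28/14 = 2.

Answer: 2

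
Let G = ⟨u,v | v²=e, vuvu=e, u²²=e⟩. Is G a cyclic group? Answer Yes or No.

Every cyclic group is abelian. But u·v = uv while v·u = u²¹v, so u·v ≠ v·u and G is not abelian. Hence G is not cyclic.

Answer: No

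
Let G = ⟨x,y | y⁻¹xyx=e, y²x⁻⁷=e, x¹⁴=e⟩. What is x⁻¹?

The order of x is 14 (smallest k with xᵏ = e), so x⁻¹ = x¹³ = x¹³.
Check: x · (x¹³) → x · x¹³ = e, giving e as required.

Answer: x¹³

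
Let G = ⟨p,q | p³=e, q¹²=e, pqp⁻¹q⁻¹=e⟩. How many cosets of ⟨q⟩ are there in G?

First find ord(q) by computing successive powers:
  q¹ = q, q² = q², q³ = q³, q⁴ = q⁴, q⁵ = q⁵, q⁶ = q⁶, q⁷ = q⁷, q⁸ = q⁸, q⁹ = q⁹, q¹⁰ = q¹⁰, q¹¹ = q¹¹, q¹² = e.
So |⟨q⟩| = ord(q) = 12. With |G| = 36, by Lagrange [G : ⟨q⟩] = 36/12 = 3.

Answer: 3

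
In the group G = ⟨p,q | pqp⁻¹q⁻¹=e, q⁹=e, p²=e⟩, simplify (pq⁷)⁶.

Compute successive powers of (pq⁷), reducing at each step:
  (pq⁷)²: (pq⁷) · p = q⁷;   (q⁷) · q⁷ = q⁵
  (pq⁷)³: (q⁵) · p = pq⁵;   (pq⁵) · q⁷ = pq³
  (pq⁷)⁴: (pq³) · p = q³;   (q³) · q⁷ = q
  (pq⁷)⁵: q · p = pq;   (pq) · q⁷ = pq⁸
  (pq⁷)⁶: (pq⁸) · p = q⁸;   (q⁸) · q⁷ = q⁶

Answer: q⁶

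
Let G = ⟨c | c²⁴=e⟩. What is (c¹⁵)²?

Compute successive powers of (c¹⁵), reducing at each step:
  (c¹⁵)²: (c¹⁵) · c¹⁵ = c⁶

Answer: c⁶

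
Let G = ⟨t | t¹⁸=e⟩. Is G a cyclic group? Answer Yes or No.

|G| = 18. The element t has order 18 (its powers give 18 distinct elements), so ⟨t⟩ = G and G is cyclic.

Answer: Yes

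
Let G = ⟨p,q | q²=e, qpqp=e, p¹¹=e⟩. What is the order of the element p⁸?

Compute successive powers until reaching e:
  (p⁸)¹ = p⁸, (p⁸)² = p⁵, (p⁸)³ = p², (p⁸)⁴ = p¹⁰, (p⁸)⁵ = p⁷, (p⁸)⁶ = p⁴, (p⁸)⁷ = p, (p⁸)⁸ = p⁹, (p⁸)⁹ = p⁶, (p⁸)¹⁰ = p³, (p⁸)¹¹ = e.
The smallest positive k with (p⁸)ᵏ = e is 11.

Answer: 11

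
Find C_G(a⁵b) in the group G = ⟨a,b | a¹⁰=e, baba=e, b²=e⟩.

⟨a⁵b⟩ ⊆ C_G(a⁵b) since powers of a⁵b commute with a⁵b; so |C_G(a⁵b)| ≥ |⟨a⁵b⟩| = 2.
By orbit–stabilizer, |C_G(a⁵b)| = |G| / |conj. class of a⁵b| = 20 / 5 = 4.
The 4 elements commuting with a⁵b are {e, a⁵, b, a⁵b}.

Answer: {e, a⁵, b, a⁵b}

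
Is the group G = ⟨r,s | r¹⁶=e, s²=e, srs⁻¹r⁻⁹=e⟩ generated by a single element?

Every cyclic group is abelian. But r·s = rs while s·r = r⁹s, so r·s ≠ s·r and G is not abelian. Hence G is not cyclic.

Answer: No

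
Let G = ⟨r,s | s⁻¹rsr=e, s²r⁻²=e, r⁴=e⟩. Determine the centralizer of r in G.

⟨r⟩ ⊆ C_G(r) since powers of r commute with r; so |C_G(r)| ≥ |⟨r⟩| = 4.
By orbit–stabilizer, |C_G(r)| = |G| / |conj. class of r| = 8 / 2 = 4.
The 4 elements commuting with r are {e, r, r², r³}.

Answer: {e, r, r², r³}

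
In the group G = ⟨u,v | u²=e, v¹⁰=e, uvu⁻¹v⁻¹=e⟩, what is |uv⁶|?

Compute successive powers until reaching e:
  (uv⁶)¹ = uv⁶, (uv⁶)² = v², (uv⁶)³ = uv⁸, (uv⁶)⁴ = v⁴, (uv⁶)⁵ = u, (uv⁶)⁶ = v⁶, (uv⁶)⁷ = uv², (uv⁶)⁸ = v⁸, (uv⁶)⁹ = uv⁴, (uv⁶)¹⁰ = e.
The smallest positive k with (uv⁶)ᵏ = e is 10.

Answer: 10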